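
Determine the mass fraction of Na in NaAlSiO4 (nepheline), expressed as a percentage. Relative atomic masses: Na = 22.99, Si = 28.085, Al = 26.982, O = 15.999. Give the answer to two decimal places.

16.18 weight percent

Formula mass = 1*22.99 + 1*26.982 + 1*28.085 + 4*15.999 = 142.053 g/mol, of which 22.990 g is Na.
So Na makes up 22.990/142.053 = 0.1618 of the mass, i.e. 16.18%.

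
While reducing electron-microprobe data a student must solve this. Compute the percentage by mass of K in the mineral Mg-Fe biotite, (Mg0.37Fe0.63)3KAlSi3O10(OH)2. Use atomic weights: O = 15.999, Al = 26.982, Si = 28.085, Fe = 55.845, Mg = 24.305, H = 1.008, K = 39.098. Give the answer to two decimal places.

Molar mass of (Mg0.37Fe0.63)3KAlSi3O10(OH)2: 1.11*24.305 + 1.89*55.845 + 1*39.098 + 1*26.982 + 3*28.085 + 12*15.999 + 2*1.008 = 476.865 g/mol.
Mass of K per formula unit: 1 × 39.098 = 39.098 g.
Weight fraction K = 39.098 / 476.865 = 0.0820.

8.20 mass %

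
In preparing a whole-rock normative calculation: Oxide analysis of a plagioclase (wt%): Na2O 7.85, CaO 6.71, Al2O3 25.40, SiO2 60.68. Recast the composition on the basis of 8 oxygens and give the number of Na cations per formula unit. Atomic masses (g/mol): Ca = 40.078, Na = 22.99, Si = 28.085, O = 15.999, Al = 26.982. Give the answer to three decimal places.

0.672 Na apfu

7.85 wt% Na2O ÷ 61.979 g/mol = 0.12666 mol, giving 0.25332 Na and 0.12666 O.
6.71 wt% CaO ÷ 56.077 g/mol = 0.11966 mol, giving 0.11966 Ca and 0.11966 O.
25.40 wt% Al2O3 ÷ 101.961 g/mol = 0.24911 mol, giving 0.49822 Al and 0.74733 O.
60.68 wt% SiO2 ÷ 60.083 g/mol = 1.00994 mol, giving 1.00994 Si and 2.01988 O.
Oxygen sums to 3.01353; scaling by 8/3.01353 = 2.65469 puts the formula on 8 O.
Na: 0.25332 × 2.65469 = 0.672 atoms per formula unit.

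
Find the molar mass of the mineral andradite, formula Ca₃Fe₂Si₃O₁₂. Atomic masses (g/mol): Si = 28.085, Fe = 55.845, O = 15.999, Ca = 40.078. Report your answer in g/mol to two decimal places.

Ca: 3 × 40.078 = 120.2340
Fe: 2 × 55.845 = 111.6900
Si: 3 × 28.085 = 84.2550
O: 12 × 15.999 = 191.9880
Summing the contributions gives the formula mass.

508.17 g/mol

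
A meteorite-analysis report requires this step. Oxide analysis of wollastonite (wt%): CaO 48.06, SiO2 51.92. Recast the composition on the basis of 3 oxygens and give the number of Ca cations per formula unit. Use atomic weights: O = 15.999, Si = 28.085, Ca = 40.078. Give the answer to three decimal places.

0.995 Ca apfu

48.06 wt% CaO ÷ 56.077 g/mol = 0.85704 mol, giving 0.85704 Ca and 0.85704 O.
51.92 wt% SiO2 ÷ 60.083 g/mol = 0.86414 mol, giving 0.86414 Si and 1.72828 O.
Oxygen sums to 2.58532; scaling by 3/2.58532 = 1.16040 puts the formula on 3 O.
Ca: 0.85704 × 1.16040 = 0.995 atoms per formula unit.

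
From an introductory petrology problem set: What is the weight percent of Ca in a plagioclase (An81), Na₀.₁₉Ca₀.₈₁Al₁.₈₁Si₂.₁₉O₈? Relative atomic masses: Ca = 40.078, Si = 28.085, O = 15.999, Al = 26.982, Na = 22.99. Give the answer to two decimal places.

Formula mass = 0.19·22.99 + 0.81·40.078 + 1.81·26.982 + 2.19·28.085 + 8·15.999 = 275.167 g/mol, of which 32.463 g is Ca.
So Ca makes up 32.463/275.167 = 0.1180 of the mass, i.e. 11.80%.

11.80 weight percent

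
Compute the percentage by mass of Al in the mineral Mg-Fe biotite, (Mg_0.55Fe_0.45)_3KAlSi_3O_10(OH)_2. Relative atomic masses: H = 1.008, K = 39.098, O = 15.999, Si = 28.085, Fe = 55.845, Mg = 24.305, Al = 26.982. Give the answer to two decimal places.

Formula mass = 1.65×24.305 + 1.35×55.845 + 1×39.098 + 1×26.982 + 3×28.085 + 12×15.999 + 2×1.008 = 459.833 g/mol, of which 26.982 g is Al.
So Al makes up 26.982/459.833 = 0.0587 of the mass, i.e. 5.87%.

5.87 wt%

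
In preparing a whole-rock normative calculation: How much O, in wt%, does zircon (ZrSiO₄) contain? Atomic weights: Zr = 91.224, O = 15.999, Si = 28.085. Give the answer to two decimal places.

34.91 wt%

Formula mass = 1·91.224 + 1·28.085 + 4·15.999 = 183.305 g/mol, of which 63.996 g is O.
So O makes up 63.996/183.305 = 0.3491 of the mass, i.e. 34.91%.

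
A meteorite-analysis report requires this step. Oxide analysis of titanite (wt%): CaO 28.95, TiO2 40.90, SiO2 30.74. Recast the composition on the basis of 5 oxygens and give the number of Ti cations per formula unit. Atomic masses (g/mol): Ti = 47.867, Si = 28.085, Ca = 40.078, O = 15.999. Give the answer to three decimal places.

28.95 wt% CaO ÷ 56.077 g/mol = 0.51625 mol, giving 0.51625 Ca and 0.51625 O.
40.90 wt% TiO2 ÷ 79.865 g/mol = 0.51211 mol, giving 0.51211 Ti and 1.02422 O.
30.74 wt% SiO2 ÷ 60.083 g/mol = 0.51163 mol, giving 0.51163 Si and 1.02326 O.
Oxygen sums to 2.56373; scaling by 5/2.56373 = 1.95028 puts the formula on 5 O.
Ti: 0.51211 × 1.95028 = 0.999 atoms per formula unit.

0.999 Ti apfu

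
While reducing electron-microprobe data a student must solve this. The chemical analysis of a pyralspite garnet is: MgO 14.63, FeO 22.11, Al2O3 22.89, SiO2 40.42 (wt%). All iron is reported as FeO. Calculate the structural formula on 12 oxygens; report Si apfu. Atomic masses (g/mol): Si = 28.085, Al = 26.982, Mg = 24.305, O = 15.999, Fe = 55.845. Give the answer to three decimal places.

MgO: 14.63/40.304 = 0.36299 mol → 0.36299 mol Mg, 0.36299 mol O.
FeO: 22.11/71.844 = 0.30775 mol → 0.30775 mol Fe, 0.30775 mol O.
Al2O3: 22.89/101.961 = 0.22450 mol → 0.44900 mol Al, 0.67350 mol O.
SiO2: 40.42/60.083 = 0.67274 mol → 0.67274 mol Si, 1.34548 mol O.
Total oxygen = 2.68972 mol. Normalization factor = 12/2.68972 = 4.46143.
Si per 12 O = 0.67274 × 4.46143 = 3.001.

3.001 Si apfu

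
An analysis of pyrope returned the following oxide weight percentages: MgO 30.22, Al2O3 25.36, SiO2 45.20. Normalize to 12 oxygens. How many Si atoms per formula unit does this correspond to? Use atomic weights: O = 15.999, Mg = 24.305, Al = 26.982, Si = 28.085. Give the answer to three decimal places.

30.22 wt% MgO ÷ 40.304 g/mol = 0.74980 mol, giving 0.74980 Mg and 0.74980 O.
25.36 wt% Al2O3 ÷ 101.961 g/mol = 0.24872 mol, giving 0.49744 Al and 0.74616 O.
45.20 wt% SiO2 ÷ 60.083 g/mol = 0.75229 mol, giving 0.75229 Si and 1.50458 O.
Oxygen sums to 3.00054; scaling by 12/3.00054 = 3.99928 puts the formula on 12 O.
Si: 0.75229 × 3.99928 = 3.009 atoms per formula unit.

3.009 Si apfu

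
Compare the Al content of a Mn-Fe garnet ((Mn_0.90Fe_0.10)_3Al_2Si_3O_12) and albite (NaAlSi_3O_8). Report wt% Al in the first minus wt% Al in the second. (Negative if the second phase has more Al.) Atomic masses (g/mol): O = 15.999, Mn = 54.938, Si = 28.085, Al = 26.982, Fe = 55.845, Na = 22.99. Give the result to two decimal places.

M((Mn_0.90Fe_0.10)_3Al_2Si_3O_12) = 495.293 g/mol, so wt% Al = 53.964/495.293 × 100 = 10.90%.
M(NaAlSi_3O_8) = 262.219 g/mol, so wt% Al = 26.982/262.219 × 100 = 10.29%.
10.90 − 10.29 = 0.61 pp.

0.61 percentage points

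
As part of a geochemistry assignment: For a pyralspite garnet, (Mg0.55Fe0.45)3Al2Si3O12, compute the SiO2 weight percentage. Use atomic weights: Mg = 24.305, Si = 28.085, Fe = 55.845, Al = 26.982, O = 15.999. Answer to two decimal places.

M((Mg0.55Fe0.45)3Al2Si3O12) = 445.701 g/mol; M(SiO2) = 60.083 g/mol.
Moles SiO2 per formula unit = 3 Si ÷ 1 = 3.0000.
SiO2 fraction = (3.0000 × 60.083) / 445.701 = 180.249/445.701 = 0.4044.

40.44 wt%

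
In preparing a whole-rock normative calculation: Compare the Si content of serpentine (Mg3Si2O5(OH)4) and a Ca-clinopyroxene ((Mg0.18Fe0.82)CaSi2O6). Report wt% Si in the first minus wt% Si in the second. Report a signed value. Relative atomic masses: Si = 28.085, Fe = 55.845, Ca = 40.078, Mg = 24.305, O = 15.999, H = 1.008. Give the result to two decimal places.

-2.90 percentage points

M(Mg3Si2O5(OH)4) = 277.108 g/mol, so wt% Si = 56.170/277.108 × 100 = 20.27%.
M((Mg0.18Fe0.82)CaSi2O6) = 242.410 g/mol, so wt% Si = 56.170/242.410 × 100 = 23.17%.
20.27 − 23.17 = -2.90 pp.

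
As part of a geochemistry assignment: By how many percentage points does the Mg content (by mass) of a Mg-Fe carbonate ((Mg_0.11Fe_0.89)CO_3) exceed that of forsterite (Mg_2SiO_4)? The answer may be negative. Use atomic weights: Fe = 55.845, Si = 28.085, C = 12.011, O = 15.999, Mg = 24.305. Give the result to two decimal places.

-32.17 percentage points

M((Mg_0.11Fe_0.89)CO_3) = 112.384 g/mol, so wt% Mg = 2.674/112.384 × 100 = 2.38%.
M(Mg_2SiO_4) = 140.691 g/mol, so wt% Mg = 48.610/140.691 × 100 = 34.55%.
2.38 − 34.55 = -32.17 pp.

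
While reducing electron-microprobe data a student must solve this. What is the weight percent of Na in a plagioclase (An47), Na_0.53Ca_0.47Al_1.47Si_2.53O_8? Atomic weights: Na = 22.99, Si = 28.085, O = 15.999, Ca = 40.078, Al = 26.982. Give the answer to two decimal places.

4.52 mass %

M(Na_0.53Ca_0.47Al_1.47Si_2.53O_8) = 269.732 g/mol.
Na contributes 0.53 × 22.99 = 12.185 g per mole.
12.185/269.732 = 0.0452 → 4.52%.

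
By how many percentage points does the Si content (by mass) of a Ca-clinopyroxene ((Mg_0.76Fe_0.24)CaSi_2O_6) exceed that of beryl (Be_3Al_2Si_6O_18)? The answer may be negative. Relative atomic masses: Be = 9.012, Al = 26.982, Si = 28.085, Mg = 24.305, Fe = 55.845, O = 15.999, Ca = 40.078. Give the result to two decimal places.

Si in (Mg_0.76Fe_0.24)CaSi_2O_6: molar mass 224.117 g/mol; 2×28.085 = 56.170 g → 25.06 wt%.
Si in Be_3Al_2Si_6O_18: molar mass 537.492 g/mol; 6×28.085 = 168.510 g → 31.35 wt%.
Difference = 25.06 − 31.35 = -6.29 percentage points.

-6.29 percentage points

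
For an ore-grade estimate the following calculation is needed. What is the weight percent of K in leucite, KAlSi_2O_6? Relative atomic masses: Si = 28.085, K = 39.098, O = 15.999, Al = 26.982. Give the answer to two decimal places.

Formula mass = 1×39.098 + 1×26.982 + 2×28.085 + 6×15.999 = 218.244 g/mol, of which 39.098 g is K.
So K makes up 39.098/218.244 = 0.1791 of the mass, i.e. 17.91%.

17.91 mass %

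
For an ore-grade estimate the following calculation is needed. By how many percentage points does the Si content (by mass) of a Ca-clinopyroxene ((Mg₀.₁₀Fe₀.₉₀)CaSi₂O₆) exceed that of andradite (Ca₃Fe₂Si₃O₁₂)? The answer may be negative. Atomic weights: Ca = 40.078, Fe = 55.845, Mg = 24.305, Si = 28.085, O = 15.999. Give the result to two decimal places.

6.35 percentage points

M((Mg₀.₁₀Fe₀.₉₀)CaSi₂O₆) = 244.933 g/mol, so wt% Si = 56.170/244.933 × 100 = 22.93%.
M(Ca₃Fe₂Si₃O₁₂) = 508.167 g/mol, so wt% Si = 84.255/508.167 × 100 = 16.58%.
22.93 − 16.58 = 6.35 pp.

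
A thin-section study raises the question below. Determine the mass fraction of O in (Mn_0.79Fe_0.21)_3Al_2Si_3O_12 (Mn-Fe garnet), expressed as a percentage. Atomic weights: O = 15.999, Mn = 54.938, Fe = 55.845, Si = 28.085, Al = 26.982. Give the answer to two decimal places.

38.74 weight percent

Formula mass = 2.37·54.938 + 0.63·55.845 + 2·26.982 + 3·28.085 + 12·15.999 = 495.592 g/mol, of which 191.988 g is O.
So O makes up 191.988/495.592 = 0.3874 of the mass, i.e. 38.74%.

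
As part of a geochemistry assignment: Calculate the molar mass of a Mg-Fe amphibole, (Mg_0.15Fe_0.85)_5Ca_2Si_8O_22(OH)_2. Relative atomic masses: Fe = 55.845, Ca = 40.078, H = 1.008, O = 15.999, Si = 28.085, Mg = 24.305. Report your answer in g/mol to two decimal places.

946.40 g/mol

M = 0.75*24.305 + 4.25*55.845 + 2*40.078 + 8*28.085 + 24*15.999 + 2*1.008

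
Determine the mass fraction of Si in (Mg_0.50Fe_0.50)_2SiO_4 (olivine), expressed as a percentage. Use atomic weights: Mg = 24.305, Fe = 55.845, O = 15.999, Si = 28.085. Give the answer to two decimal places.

Molar mass of (Mg_0.50Fe_0.50)_2SiO_4: 1*24.305 + 1*55.845 + 1*28.085 + 4*15.999 = 172.231 g/mol.
Mass of Si per formula unit: 1 × 28.085 = 28.085 g.
Weight fraction Si = 28.085 / 172.231 = 0.1631.

16.31 wt%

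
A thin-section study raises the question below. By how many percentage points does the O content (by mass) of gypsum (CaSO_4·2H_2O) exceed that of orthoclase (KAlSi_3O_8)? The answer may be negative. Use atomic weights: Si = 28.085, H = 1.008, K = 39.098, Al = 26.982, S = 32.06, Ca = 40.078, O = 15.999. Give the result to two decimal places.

M(CaSO_4·2H_2O) = 172.164 g/mol, so wt% O = 95.994/172.164 × 100 = 55.76%.
M(KAlSi_3O_8) = 278.327 g/mol, so wt% O = 127.992/278.327 × 100 = 45.99%.
55.76 − 45.99 = 9.77 pp.

9.77 percentage points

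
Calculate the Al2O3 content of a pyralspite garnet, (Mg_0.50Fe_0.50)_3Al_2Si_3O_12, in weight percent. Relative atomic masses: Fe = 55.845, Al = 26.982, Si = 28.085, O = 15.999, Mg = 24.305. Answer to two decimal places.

M((Mg_0.50Fe_0.50)_3Al_2Si_3O_12) = 450.432 g/mol; M(Al2O3) = 101.961 g/mol.
Moles Al2O3 per formula unit = 2 Al ÷ 2 = 1.0000.
Al2O3 fraction = (1.0000 × 101.961) / 450.432 = 101.961/450.432 = 0.2264.

22.64 wt%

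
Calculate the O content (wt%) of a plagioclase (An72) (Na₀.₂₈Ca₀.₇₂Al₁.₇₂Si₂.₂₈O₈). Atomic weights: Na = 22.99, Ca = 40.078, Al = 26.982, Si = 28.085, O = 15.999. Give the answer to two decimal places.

46.76 wt%

Formula mass = 0.28×22.99 + 0.72×40.078 + 1.72×26.982 + 2.28×28.085 + 8×15.999 = 273.728 g/mol, of which 127.992 g is O.
So O makes up 127.992/273.728 = 0.4676 of the mass, i.e. 46.76%.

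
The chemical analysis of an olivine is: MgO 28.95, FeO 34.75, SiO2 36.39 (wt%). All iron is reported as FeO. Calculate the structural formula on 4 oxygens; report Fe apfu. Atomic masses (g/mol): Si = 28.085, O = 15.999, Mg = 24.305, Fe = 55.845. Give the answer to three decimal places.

0.802 Fe apfu

28.95 wt% MgO ÷ 40.304 g/mol = 0.71829 mol, giving 0.71829 Mg and 0.71829 O.
34.75 wt% FeO ÷ 71.844 g/mol = 0.48369 mol, giving 0.48369 Fe and 0.48369 O.
36.39 wt% SiO2 ÷ 60.083 g/mol = 0.60566 mol, giving 0.60566 Si and 1.21132 O.
Oxygen sums to 2.41330; scaling by 4/2.41330 = 1.65748 puts the formula on 4 O.
Fe: 0.48369 × 1.65748 = 0.802 atoms per formula unit.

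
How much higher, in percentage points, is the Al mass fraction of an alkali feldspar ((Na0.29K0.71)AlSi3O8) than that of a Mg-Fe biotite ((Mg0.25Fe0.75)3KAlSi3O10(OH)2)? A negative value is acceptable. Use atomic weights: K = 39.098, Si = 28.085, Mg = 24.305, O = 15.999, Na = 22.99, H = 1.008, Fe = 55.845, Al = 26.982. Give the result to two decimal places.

M((Na0.29K0.71)AlSi3O8) = 273.656 g/mol, so wt% Al = 26.982/273.656 × 100 = 9.86%.
M((Mg0.25Fe0.75)3KAlSi3O10(OH)2) = 488.219 g/mol, so wt% Al = 26.982/488.219 × 100 = 5.53%.
9.86 − 5.53 = 4.33 pp.

4.33 percentage points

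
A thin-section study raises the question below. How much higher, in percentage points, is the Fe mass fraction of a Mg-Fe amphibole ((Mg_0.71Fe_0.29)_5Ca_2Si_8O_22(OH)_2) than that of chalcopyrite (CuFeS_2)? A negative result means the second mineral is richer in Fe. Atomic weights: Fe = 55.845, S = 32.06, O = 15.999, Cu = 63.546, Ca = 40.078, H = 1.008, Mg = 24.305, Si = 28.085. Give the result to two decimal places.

First mineral: 80.975 g Fe in 858.086 g formula = 9.44 wt% Fe.
Second mineral: 55.845 g Fe in 183.511 g formula = 30.43 wt% Fe.
9.44% − 30.43% gives a difference of -20.99 percentage points.

-20.99 percentage points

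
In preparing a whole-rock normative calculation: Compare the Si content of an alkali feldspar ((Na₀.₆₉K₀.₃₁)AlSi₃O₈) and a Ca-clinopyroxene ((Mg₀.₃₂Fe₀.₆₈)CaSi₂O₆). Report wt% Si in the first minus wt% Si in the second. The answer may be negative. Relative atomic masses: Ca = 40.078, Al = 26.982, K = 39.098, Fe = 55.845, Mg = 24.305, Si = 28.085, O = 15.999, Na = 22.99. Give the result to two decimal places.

M((Na₀.₆₉K₀.₃₁)AlSi₃O₈) = 267.212 g/mol, so wt% Si = 84.255/267.212 × 100 = 31.53%.
M((Mg₀.₃₂Fe₀.₆₈)CaSi₂O₆) = 237.994 g/mol, so wt% Si = 56.170/237.994 × 100 = 23.60%.
31.53 − 23.60 = 7.93 pp.

7.93 percentage points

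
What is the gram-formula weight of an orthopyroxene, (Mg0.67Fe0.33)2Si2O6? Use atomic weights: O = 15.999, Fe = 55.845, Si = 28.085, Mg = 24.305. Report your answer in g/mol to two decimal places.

221.59 g/mol

Mg: 1.34 × 24.305 = 32.5687
Fe: 0.66 × 55.845 = 36.8577
Si: 2 × 28.085 = 56.1700
O: 6 × 15.999 = 95.9940
Summing the contributions gives the formula mass.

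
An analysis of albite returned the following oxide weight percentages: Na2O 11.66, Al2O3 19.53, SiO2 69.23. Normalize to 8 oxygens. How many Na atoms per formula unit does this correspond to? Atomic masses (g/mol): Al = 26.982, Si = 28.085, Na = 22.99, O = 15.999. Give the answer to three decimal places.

11.66 wt% Na2O ÷ 61.979 g/mol = 0.18813 mol, giving 0.37626 Na and 0.18813 O.
19.53 wt% Al2O3 ÷ 101.961 g/mol = 0.19154 mol, giving 0.38308 Al and 0.57462 O.
69.23 wt% SiO2 ÷ 60.083 g/mol = 1.15224 mol, giving 1.15224 Si and 2.30448 O.
Oxygen sums to 3.06723; scaling by 8/3.06723 = 2.60822 puts the formula on 8 O.
Na: 0.37626 × 2.60822 = 0.981 atoms per formula unit.

0.981 Na apfu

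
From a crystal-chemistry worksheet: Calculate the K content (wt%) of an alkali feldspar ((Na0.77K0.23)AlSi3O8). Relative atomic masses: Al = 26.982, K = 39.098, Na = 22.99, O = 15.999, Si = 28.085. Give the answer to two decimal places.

Molar mass of (Na0.77K0.23)AlSi3O8: 0.77·22.99 + 0.23·39.098 + 1·26.982 + 3·28.085 + 8·15.999 = 265.924 g/mol.
Mass of K per formula unit: 0.23 × 39.098 = 8.993 g.
Weight fraction K = 8.993 / 265.924 = 0.0338.

3.38 wt%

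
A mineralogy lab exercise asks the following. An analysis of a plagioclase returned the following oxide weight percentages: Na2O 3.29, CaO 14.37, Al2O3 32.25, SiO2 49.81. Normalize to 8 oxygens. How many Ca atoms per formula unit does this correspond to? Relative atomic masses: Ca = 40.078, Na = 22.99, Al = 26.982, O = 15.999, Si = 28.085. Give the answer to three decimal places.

0.703 Ca apfu

3.29 wt% Na2O ÷ 61.979 g/mol = 0.05308 mol, giving 0.10616 Na and 0.05308 O.
14.37 wt% CaO ÷ 56.077 g/mol = 0.25625 mol, giving 0.25625 Ca and 0.25625 O.
32.25 wt% Al2O3 ÷ 101.961 g/mol = 0.31630 mol, giving 0.63260 Al and 0.94890 O.
49.81 wt% SiO2 ÷ 60.083 g/mol = 0.82902 mol, giving 0.82902 Si and 1.65804 O.
Oxygen sums to 2.91627; scaling by 8/2.91627 = 2.74323 puts the formula on 8 O.
Ca: 0.25625 × 2.74323 = 0.703 atoms per formula unit.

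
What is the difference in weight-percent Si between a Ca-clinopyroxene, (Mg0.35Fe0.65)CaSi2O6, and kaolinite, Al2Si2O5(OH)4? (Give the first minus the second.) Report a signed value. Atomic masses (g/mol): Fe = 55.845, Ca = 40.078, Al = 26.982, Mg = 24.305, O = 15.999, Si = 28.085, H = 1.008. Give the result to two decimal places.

M((Mg0.35Fe0.65)CaSi2O6) = 237.048 g/mol, so wt% Si = 56.170/237.048 × 100 = 23.70%.
M(Al2Si2O5(OH)4) = 258.157 g/mol, so wt% Si = 56.170/258.157 × 100 = 21.76%.
23.70 − 21.76 = 1.94 pp.

1.94 percentage points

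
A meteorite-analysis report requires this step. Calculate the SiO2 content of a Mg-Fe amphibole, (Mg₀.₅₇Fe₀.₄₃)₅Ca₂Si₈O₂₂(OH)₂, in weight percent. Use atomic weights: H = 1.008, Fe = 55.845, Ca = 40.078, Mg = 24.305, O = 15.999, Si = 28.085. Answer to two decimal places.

M((Mg₀.₅₇Fe₀.₄₃)₅Ca₂Si₈O₂₂(OH)₂) = 880.164 g/mol; M(SiO2) = 60.083 g/mol.
Moles SiO2 per formula unit = 8 Si ÷ 1 = 8.0000.
SiO2 fraction = (8.0000 × 60.083) / 880.164 = 480.664/880.164 = 0.5461.

54.61 wt%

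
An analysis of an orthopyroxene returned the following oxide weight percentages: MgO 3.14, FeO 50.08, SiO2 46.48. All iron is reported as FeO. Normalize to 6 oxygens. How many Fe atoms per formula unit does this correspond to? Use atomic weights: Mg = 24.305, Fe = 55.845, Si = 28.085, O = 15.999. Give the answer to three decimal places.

1.801 Fe apfu

MgO (M=40.304): mol = 0.07791; Mg = 0.07791, O = 0.07791.
FeO (M=71.844): mol = 0.69707; Fe = 0.69707, O = 0.69707.
SiO2 (M=60.083): mol = 0.77360; Si = 0.77360, O = 1.54720.
ΣO = 2.32218; factor = 6/ΣO = 2.58378.
Fe apfu = 0.69707 × 2.58378 = 1.801.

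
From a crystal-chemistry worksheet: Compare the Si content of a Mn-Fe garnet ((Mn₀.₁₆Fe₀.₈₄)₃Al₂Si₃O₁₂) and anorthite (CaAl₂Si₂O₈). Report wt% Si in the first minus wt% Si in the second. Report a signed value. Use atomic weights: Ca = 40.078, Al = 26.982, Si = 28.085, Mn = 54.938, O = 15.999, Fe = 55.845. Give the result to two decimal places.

-3.25 percentage points

Si in (Mn₀.₁₆Fe₀.₈₄)₃Al₂Si₃O₁₂: molar mass 497.307 g/mol; 3×28.085 = 84.255 g → 16.94 wt%.
Si in CaAl₂Si₂O₈: molar mass 278.204 g/mol; 2×28.085 = 56.170 g → 20.19 wt%.
Difference = 16.94 − 20.19 = -3.25 percentage points.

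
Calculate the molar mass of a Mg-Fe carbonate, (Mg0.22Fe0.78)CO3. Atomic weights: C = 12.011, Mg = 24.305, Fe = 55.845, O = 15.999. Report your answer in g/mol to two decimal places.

108.91 g/mol

The formula mass is the sum 0.22·24.305 + 0.78·55.845 + 1·12.011 + 3·15.999.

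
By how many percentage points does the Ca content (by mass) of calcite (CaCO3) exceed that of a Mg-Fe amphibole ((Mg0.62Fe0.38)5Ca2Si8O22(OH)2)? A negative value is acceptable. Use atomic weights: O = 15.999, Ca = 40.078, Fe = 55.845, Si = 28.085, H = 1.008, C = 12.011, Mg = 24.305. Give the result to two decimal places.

30.85 percentage points

Ca in CaCO3: molar mass 100.086 g/mol; 1×40.078 = 40.078 g → 40.04 wt%.
Ca in (Mg0.62Fe0.38)5Ca2Si8O22(OH)2: molar mass 872.279 g/mol; 2×40.078 = 80.156 g → 9.19 wt%.
Difference = 40.04 − 9.19 = 30.85 percentage points.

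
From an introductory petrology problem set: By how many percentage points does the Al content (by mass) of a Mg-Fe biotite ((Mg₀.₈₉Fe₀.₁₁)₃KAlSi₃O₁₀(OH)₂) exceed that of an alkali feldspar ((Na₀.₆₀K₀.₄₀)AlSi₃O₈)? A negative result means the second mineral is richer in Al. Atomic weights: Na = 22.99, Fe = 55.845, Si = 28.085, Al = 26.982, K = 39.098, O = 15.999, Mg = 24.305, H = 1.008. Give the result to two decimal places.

-3.73 percentage points

M((Mg₀.₈₉Fe₀.₁₁)₃KAlSi₃O₁₀(OH)₂) = 427.662 g/mol, so wt% Al = 26.982/427.662 × 100 = 6.31%.
M((Na₀.₆₀K₀.₄₀)AlSi₃O₈) = 268.662 g/mol, so wt% Al = 26.982/268.662 × 100 = 10.04%.
6.31 − 10.04 = -3.73 pp.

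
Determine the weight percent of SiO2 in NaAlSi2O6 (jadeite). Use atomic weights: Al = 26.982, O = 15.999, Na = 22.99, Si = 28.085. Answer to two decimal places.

Formula mass = 202.136 g/mol.
2 Si → 2.0000 mol SiO2 per formula unit; M(SiO2) = 60.083, so SiO2 mass = 120.166 g.
120.166/202.136 × 100 = 59.45 wt%.

59.45 wt%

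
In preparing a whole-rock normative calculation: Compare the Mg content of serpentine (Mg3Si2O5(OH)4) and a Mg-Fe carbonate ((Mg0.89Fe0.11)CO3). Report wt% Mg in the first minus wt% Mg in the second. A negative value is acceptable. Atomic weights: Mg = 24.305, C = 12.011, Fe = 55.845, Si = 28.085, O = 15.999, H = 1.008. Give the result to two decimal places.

1.67 percentage points

Mg in Mg3Si2O5(OH)4: molar mass 277.108 g/mol; 3×24.305 = 72.915 g → 26.31 wt%.
Mg in (Mg0.89Fe0.11)CO3: molar mass 87.782 g/mol; 0.89×24.305 = 21.631 g → 24.64 wt%.
Difference = 26.31 − 24.64 = 1.67 percentage points.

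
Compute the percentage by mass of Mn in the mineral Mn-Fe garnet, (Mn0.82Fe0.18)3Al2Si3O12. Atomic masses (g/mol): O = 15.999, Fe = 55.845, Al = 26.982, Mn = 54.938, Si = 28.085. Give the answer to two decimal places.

27.27 mass %

Formula mass = 2.46*54.938 + 0.54*55.845 + 2*26.982 + 3*28.085 + 12*15.999 = 495.511 g/mol, of which 135.147 g is Mn.
So Mn makes up 135.147/495.511 = 0.2727 of the mass, i.e. 27.27%.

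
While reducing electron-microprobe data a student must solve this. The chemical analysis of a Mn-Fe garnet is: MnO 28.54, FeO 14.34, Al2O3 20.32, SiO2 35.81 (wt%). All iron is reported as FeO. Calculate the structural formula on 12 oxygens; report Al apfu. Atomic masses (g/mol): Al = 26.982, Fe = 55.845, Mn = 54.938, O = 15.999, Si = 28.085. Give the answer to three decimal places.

MnO: 28.54/70.937 = 0.40233 mol → 0.40233 mol Mn, 0.40233 mol O.
FeO: 14.34/71.844 = 0.19960 mol → 0.19960 mol Fe, 0.19960 mol O.
Al2O3: 20.32/101.961 = 0.19929 mol → 0.39858 mol Al, 0.59787 mol O.
SiO2: 35.81/60.083 = 0.59601 mol → 0.59601 mol Si, 1.19202 mol O.
Total oxygen = 2.39182 mol. Normalization factor = 12/2.39182 = 5.01710.
Al per 12 O = 0.39858 × 5.01710 = 2.000.

2.000 Al apfu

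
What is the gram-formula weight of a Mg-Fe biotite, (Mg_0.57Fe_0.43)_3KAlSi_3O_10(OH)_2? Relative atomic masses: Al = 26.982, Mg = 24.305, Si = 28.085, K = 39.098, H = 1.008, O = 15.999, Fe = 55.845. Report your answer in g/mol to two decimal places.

The formula mass is the sum 1.71*24.305 + 1.29*55.845 + 1*39.098 + 1*26.982 + 3*28.085 + 12*15.999 + 2*1.008.

457.94 g/mol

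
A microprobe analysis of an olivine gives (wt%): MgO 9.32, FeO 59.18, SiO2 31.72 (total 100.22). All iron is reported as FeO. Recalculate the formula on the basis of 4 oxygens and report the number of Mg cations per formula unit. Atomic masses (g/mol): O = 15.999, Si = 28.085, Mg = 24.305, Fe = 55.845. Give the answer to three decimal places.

0.438 Mg apfu

9.32 wt% MgO ÷ 40.304 g/mol = 0.23124 mol, giving 0.23124 Mg and 0.23124 O.
59.18 wt% FeO ÷ 71.844 g/mol = 0.82373 mol, giving 0.82373 Fe and 0.82373 O.
31.72 wt% SiO2 ÷ 60.083 g/mol = 0.52794 mol, giving 0.52794 Si and 1.05588 O.
Oxygen sums to 2.11085; scaling by 4/2.11085 = 1.89497 puts the formula on 4 O.
Mg: 0.23124 × 1.89497 = 0.438 atoms per formula unit.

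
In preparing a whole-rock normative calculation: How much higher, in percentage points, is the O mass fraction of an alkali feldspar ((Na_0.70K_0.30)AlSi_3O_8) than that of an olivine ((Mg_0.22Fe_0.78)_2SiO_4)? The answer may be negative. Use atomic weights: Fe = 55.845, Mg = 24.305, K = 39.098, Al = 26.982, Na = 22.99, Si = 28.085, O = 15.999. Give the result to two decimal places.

14.23 percentage points

O in (Na_0.70K_0.30)AlSi_3O_8: molar mass 267.051 g/mol; 8×15.999 = 127.992 g → 47.93 wt%.
O in (Mg_0.22Fe_0.78)_2SiO_4: molar mass 189.893 g/mol; 4×15.999 = 63.996 g → 33.70 wt%.
Difference = 47.93 − 33.70 = 14.23 percentage points.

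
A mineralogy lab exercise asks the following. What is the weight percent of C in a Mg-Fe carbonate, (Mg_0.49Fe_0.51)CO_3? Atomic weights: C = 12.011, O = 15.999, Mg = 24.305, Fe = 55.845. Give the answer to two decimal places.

Molar mass of (Mg_0.49Fe_0.51)CO_3: 0.49·24.305 + 0.51·55.845 + 1·12.011 + 3·15.999 = 100.398 g/mol.
Mass of C per formula unit: 1 × 12.011 = 12.011 g.
Weight fraction C = 12.011 / 100.398 = 0.1196.

11.96 weight percent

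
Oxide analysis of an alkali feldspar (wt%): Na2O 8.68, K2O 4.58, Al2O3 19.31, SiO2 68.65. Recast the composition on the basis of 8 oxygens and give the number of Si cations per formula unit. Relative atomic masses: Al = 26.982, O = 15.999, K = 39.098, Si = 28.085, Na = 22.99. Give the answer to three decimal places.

3.005 Si apfu

Na2O: 8.68/61.979 = 0.14005 mol → 0.28010 mol Na, 0.14005 mol O.
K2O: 4.58/94.195 = 0.04862 mol → 0.09724 mol K, 0.04862 mol O.
Al2O3: 19.31/101.961 = 0.18939 mol → 0.37878 mol Al, 0.56817 mol O.
SiO2: 68.65/60.083 = 1.14259 mol → 1.14259 mol Si, 2.28518 mol O.
Total oxygen = 3.04202 mol. Normalization factor = 8/3.04202 = 2.62983.
Si per 8 O = 1.14259 × 2.62983 = 3.005.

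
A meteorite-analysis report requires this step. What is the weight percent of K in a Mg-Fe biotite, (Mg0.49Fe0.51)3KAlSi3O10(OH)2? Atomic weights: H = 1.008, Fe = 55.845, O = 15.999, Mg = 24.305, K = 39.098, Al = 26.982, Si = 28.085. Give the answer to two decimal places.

8.40 mass %

M((Mg0.49Fe0.51)3KAlSi3O10(OH)2) = 465.510 g/mol.
K contributes 1 × 39.098 = 39.098 g per mole.
39.098/465.510 = 0.0840 → 8.40%.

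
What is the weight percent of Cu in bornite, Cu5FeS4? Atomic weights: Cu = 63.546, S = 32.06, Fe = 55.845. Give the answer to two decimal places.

63.32 weight percent

Molar mass of Cu5FeS4: 5·63.546 + 1·55.845 + 4·32.06 = 501.815 g/mol.
Mass of Cu per formula unit: 5 × 63.546 = 317.730 g.
Weight fraction Cu = 317.730 / 501.815 = 0.6332.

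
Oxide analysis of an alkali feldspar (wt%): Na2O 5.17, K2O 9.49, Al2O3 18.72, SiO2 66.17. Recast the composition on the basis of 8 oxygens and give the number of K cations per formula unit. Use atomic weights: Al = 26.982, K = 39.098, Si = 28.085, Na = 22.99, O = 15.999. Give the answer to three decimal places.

Na2O (M=61.979): mol = 0.08342; Na = 0.16684, O = 0.08342.
K2O (M=94.195): mol = 0.10075; K = 0.20150, O = 0.10075.
Al2O3 (M=101.961): mol = 0.18360; Al = 0.36720, O = 0.55080.
SiO2 (M=60.083): mol = 1.10131; Si = 1.10131, O = 2.20262.
ΣO = 2.93759; factor = 8/ΣO = 2.72332.
K apfu = 0.20150 × 2.72332 = 0.549.

0.549 K apfu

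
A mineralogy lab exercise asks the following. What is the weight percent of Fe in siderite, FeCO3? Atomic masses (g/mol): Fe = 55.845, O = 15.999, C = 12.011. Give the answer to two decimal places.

48.20 mass %

Molar mass of FeCO3: 1·55.845 + 1·12.011 + 3·15.999 = 115.853 g/mol.
Mass of Fe per formula unit: 1 × 55.845 = 55.845 g.
Weight fraction Fe = 55.845 / 115.853 = 0.4820.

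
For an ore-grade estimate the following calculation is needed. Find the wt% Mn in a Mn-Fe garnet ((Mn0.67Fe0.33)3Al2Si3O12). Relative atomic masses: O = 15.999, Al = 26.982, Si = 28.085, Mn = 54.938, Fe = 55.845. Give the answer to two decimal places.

22.27 wt%

Formula mass = 2.01·54.938 + 0.99·55.845 + 2·26.982 + 3·28.085 + 12·15.999 = 495.919 g/mol, of which 110.425 g is Mn.
So Mn makes up 110.425/495.919 = 0.2227 of the mass, i.e. 22.27%.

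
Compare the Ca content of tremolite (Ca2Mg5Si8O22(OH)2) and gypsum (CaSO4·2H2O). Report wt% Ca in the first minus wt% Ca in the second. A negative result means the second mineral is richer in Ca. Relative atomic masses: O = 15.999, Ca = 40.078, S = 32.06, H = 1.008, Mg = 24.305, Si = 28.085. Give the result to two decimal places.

M(Ca2Mg5Si8O22(OH)2) = 812.353 g/mol, so wt% Ca = 80.156/812.353 × 100 = 9.87%.
M(CaSO4·2H2O) = 172.164 g/mol, so wt% Ca = 40.078/172.164 × 100 = 23.28%.
9.87 − 23.28 = -13.41 pp.

-13.41 percentage points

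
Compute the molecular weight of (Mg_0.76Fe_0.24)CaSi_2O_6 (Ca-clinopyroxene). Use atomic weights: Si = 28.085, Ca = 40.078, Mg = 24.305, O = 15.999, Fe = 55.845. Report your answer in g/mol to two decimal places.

Mg: 0.76 × 24.305 = 18.4718
Fe: 0.24 × 55.845 = 13.4028
Ca: 1 × 40.078 = 40.0780
Si: 2 × 28.085 = 56.1700
O: 6 × 15.999 = 95.9940
Summing the contributions gives the formula mass.

224.12 g/mol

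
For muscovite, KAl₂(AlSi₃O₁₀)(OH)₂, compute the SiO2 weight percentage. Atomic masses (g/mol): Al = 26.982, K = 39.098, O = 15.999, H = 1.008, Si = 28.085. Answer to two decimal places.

M(KAl₂(AlSi₃O₁₀)(OH)₂) = 398.303 g/mol; M(SiO2) = 60.083 g/mol.
Moles SiO2 per formula unit = 3 Si ÷ 1 = 3.0000.
SiO2 fraction = (3.0000 × 60.083) / 398.303 = 180.249/398.303 = 0.4525.

45.25 wt%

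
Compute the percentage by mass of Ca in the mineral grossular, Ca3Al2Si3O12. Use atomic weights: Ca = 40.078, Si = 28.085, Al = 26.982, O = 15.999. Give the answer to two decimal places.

M(Ca3Al2Si3O12) = 450.441 g/mol.
Ca contributes 3 × 40.078 = 120.234 g per mole.
120.234/450.441 = 0.2669 → 26.69%.

26.69 mass %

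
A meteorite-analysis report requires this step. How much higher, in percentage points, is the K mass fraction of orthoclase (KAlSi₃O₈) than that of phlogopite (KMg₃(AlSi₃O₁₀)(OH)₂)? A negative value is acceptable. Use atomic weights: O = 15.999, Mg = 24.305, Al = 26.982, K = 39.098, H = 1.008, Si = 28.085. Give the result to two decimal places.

4.68 percentage points

K in KAlSi₃O₈: molar mass 278.327 g/mol; 1×39.098 = 39.098 g → 14.05 wt%.
K in KMg₃(AlSi₃O₁₀)(OH)₂: molar mass 417.254 g/mol; 1×39.098 = 39.098 g → 9.37 wt%.
Difference = 14.05 − 9.37 = 4.68 percentage points.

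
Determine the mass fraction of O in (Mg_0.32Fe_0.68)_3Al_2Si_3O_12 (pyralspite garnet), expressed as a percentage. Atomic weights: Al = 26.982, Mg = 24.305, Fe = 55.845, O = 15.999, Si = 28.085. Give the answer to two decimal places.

41.07 weight percent

Formula mass = 0.96*24.305 + 2.04*55.845 + 2*26.982 + 3*28.085 + 12*15.999 = 467.464 g/mol, of which 191.988 g is O.
So O makes up 191.988/467.464 = 0.4107 of the mass, i.e. 41.07%.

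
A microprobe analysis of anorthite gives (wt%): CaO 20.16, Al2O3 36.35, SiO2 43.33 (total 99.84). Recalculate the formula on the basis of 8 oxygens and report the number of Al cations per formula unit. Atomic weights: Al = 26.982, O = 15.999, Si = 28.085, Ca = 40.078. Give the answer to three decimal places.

1.987 Al apfu

CaO (M=56.077): mol = 0.35951; Ca = 0.35951, O = 0.35951.
Al2O3 (M=101.961): mol = 0.35651; Al = 0.71302, O = 1.06953.
SiO2 (M=60.083): mol = 0.72117; Si = 0.72117, O = 1.44234.
ΣO = 2.87138; factor = 8/ΣO = 2.78612.
Al apfu = 0.71302 × 2.78612 = 1.987.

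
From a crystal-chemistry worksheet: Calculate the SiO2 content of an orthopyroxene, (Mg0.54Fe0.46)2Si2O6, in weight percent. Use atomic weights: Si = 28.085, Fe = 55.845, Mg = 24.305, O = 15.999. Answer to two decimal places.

52.29 wt%

M((Mg0.54Fe0.46)2Si2O6) = 229.791 g/mol; M(SiO2) = 60.083 g/mol.
Moles SiO2 per formula unit = 2 Si ÷ 1 = 2.0000.
SiO2 fraction = (2.0000 × 60.083) / 229.791 = 120.166/229.791 = 0.5229.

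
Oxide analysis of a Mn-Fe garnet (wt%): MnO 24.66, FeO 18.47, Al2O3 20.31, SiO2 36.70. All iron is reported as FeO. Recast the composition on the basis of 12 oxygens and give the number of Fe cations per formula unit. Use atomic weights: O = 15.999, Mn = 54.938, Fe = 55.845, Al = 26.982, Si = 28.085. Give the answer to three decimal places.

1.273 Fe apfu

MnO: 24.66/70.937 = 0.34763 mol → 0.34763 mol Mn, 0.34763 mol O.
FeO: 18.47/71.844 = 0.25708 mol → 0.25708 mol Fe, 0.25708 mol O.
Al2O3: 20.31/101.961 = 0.19919 mol → 0.39838 mol Al, 0.59757 mol O.
SiO2: 36.70/60.083 = 0.61082 mol → 0.61082 mol Si, 1.22164 mol O.
Total oxygen = 2.42392 mol. Normalization factor = 12/2.42392 = 4.95066.
Fe per 12 O = 0.25708 × 4.95066 = 1.273.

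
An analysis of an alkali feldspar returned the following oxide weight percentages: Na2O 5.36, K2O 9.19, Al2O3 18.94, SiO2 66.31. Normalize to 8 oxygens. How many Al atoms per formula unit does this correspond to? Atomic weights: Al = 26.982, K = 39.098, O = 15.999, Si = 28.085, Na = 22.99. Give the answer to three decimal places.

1.008 Al apfu

5.36 wt% Na2O ÷ 61.979 g/mol = 0.08648 mol, giving 0.17296 Na and 0.08648 O.
9.19 wt% K2O ÷ 94.195 g/mol = 0.09756 mol, giving 0.19512 K and 0.09756 O.
18.94 wt% Al2O3 ÷ 101.961 g/mol = 0.18576 mol, giving 0.37152 Al and 0.55728 O.
66.31 wt% SiO2 ÷ 60.083 g/mol = 1.10364 mol, giving 1.10364 Si and 2.20728 O.
Oxygen sums to 2.94860; scaling by 8/2.94860 = 2.71315 puts the formula on 8 O.
Al: 0.37152 × 2.71315 = 1.008 atoms per formula unit.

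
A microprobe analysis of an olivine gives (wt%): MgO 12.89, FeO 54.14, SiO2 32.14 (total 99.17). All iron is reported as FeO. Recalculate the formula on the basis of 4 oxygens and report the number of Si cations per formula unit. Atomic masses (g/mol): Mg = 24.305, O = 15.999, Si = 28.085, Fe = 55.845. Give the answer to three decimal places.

MgO: 12.89/40.304 = 0.31982 mol → 0.31982 mol Mg, 0.31982 mol O.
FeO: 54.14/71.844 = 0.75358 mol → 0.75358 mol Fe, 0.75358 mol O.
SiO2: 32.14/60.083 = 0.53493 mol → 0.53493 mol Si, 1.06986 mol O.
Total oxygen = 2.14326 mol. Normalization factor = 4/2.14326 = 1.86632.
Si per 4 O = 0.53493 × 1.86632 = 0.998.

0.998 Si apfu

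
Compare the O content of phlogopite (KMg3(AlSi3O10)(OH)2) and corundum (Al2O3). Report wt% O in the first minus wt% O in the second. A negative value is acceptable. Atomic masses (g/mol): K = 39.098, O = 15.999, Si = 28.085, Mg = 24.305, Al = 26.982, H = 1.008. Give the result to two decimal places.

-1.06 percentage points

M(KMg3(AlSi3O10)(OH)2) = 417.254 g/mol, so wt% O = 191.988/417.254 × 100 = 46.01%.
M(Al2O3) = 101.961 g/mol, so wt% O = 47.997/101.961 × 100 = 47.07%.
46.01 − 47.07 = -1.06 pp.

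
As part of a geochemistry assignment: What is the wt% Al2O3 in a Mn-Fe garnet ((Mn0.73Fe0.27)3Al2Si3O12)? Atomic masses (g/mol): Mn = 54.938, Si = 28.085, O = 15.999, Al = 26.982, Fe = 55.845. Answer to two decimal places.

20.57 wt%

M((Mn0.73Fe0.27)3Al2Si3O12) = 495.756 g/mol; M(Al2O3) = 101.961 g/mol.
Moles Al2O3 per formula unit = 2 Al ÷ 2 = 1.0000.
Al2O3 fraction = (1.0000 × 101.961) / 495.756 = 101.961/495.756 = 0.2057.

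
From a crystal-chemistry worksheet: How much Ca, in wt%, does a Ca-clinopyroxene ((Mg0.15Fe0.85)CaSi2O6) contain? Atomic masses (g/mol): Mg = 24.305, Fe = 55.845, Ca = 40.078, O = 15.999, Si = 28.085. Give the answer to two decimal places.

16.47 wt%

Formula mass = 0.15*24.305 + 0.85*55.845 + 1*40.078 + 2*28.085 + 6*15.999 = 243.356 g/mol, of which 40.078 g is Ca.
So Ca makes up 40.078/243.356 = 0.1647 of the mass, i.e. 16.47%.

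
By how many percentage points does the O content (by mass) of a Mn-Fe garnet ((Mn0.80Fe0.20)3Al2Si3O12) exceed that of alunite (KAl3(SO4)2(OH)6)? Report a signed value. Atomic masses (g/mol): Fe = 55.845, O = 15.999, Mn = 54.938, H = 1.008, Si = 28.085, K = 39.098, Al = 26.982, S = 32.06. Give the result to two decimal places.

-15.34 percentage points

O in (Mn0.80Fe0.20)3Al2Si3O12: molar mass 495.565 g/mol; 12×15.999 = 191.988 g → 38.74 wt%.
O in KAl3(SO4)2(OH)6: molar mass 414.198 g/mol; 14×15.999 = 223.986 g → 54.08 wt%.
Difference = 38.74 − 54.08 = -15.34 percentage points.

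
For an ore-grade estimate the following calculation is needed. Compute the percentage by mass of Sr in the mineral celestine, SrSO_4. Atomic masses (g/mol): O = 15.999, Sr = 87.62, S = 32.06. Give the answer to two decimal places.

47.70 mass %

M(SrSO_4) = 183.676 g/mol.
Sr contributes 1 × 87.62 = 87.620 g per mole.
87.620/183.676 = 0.4770 → 47.70%.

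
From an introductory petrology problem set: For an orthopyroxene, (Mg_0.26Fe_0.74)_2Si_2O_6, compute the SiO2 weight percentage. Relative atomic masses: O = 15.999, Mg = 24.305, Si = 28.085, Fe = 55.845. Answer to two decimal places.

48.56 wt%

Molar mass of (Mg_0.26Fe_0.74)_2Si_2O_6 = 0.52·24.305 + 1.48·55.845 + 2·28.085 + 6·15.999 = 247.453 g/mol.
Each formula unit contains 2 Si, equivalent to 2/1 = 2.0000 mol SiO2.
M(SiO2) = 1×28.085 + 2×15.999 = 60.083 g/mol.
Mass of SiO2 per formula unit = 2.0000 × 60.083 = 120.166 g.
SiO2 wt% = 120.166 / 247.453 × 100 = 48.56%.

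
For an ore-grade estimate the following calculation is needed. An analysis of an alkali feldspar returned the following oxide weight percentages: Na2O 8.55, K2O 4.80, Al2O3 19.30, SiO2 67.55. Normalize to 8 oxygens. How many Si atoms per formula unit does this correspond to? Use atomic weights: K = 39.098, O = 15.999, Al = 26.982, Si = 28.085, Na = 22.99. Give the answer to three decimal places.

8.55 wt% Na2O ÷ 61.979 g/mol = 0.13795 mol, giving 0.27590 Na and 0.13795 O.
4.80 wt% K2O ÷ 94.195 g/mol = 0.05096 mol, giving 0.10192 K and 0.05096 O.
19.30 wt% Al2O3 ÷ 101.961 g/mol = 0.18929 mol, giving 0.37858 Al and 0.56787 O.
67.55 wt% SiO2 ÷ 60.083 g/mol = 1.12428 mol, giving 1.12428 Si and 2.24856 O.
Oxygen sums to 3.00534; scaling by 8/3.00534 = 2.66193 puts the formula on 8 O.
Si: 1.12428 × 2.66193 = 2.993 atoms per formula unit.

2.993 Si apfu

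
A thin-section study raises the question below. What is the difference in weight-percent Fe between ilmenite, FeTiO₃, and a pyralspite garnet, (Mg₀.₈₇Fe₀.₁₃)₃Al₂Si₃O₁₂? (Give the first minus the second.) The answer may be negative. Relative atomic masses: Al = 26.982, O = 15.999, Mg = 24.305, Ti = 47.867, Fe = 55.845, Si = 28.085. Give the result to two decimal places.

31.57 percentage points

First mineral: 55.845 g Fe in 151.709 g formula = 36.81 wt% Fe.
Second mineral: 21.780 g Fe in 415.423 g formula = 5.24 wt% Fe.
36.81% − 5.24% gives a difference of 31.57 percentage points.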